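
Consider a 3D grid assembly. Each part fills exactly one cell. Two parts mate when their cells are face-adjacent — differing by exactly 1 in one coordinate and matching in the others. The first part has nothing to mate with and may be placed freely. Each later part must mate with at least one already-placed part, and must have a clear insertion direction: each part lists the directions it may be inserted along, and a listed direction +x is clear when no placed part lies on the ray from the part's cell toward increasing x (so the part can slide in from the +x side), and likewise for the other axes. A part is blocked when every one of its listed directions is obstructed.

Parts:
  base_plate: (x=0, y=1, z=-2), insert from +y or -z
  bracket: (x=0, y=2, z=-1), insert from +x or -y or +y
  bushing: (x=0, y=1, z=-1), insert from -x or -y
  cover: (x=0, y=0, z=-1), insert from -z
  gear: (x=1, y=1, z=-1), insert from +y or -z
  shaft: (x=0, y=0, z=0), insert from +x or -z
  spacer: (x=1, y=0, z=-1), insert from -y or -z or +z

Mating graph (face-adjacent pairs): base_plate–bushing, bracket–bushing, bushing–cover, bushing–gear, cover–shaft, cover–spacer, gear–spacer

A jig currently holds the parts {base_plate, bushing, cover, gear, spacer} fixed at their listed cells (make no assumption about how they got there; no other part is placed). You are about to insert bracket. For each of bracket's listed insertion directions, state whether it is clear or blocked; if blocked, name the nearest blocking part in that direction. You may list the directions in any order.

+x: clear; +y: clear; -y: blocked by bushing

+x: ray from bracket(0, 2, -1) has no placed part ⇒ clear
-y: nearest on ray is bushing@(0, 1, -1) ⇒ blocked
+y: ray from bracket(0, 2, -1) has no placed part ⇒ clear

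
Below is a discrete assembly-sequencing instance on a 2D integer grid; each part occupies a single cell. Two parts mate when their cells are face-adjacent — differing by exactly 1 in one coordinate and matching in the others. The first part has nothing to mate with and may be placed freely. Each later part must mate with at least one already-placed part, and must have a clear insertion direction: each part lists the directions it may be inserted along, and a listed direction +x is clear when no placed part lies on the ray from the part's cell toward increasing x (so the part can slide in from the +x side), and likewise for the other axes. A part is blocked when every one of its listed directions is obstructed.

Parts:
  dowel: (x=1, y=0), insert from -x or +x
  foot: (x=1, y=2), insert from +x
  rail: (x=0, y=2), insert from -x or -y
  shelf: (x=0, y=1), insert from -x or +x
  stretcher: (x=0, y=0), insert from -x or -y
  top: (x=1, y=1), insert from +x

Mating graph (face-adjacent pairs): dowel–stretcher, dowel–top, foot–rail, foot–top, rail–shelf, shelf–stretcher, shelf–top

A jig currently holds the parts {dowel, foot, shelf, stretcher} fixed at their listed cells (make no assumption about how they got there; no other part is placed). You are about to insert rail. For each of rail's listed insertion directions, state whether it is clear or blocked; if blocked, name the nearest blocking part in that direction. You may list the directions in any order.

-x: ray from rail(0, 2) has no placed part ⇒ clear
-y: nearest on ray is shelf@(0, 1) ⇒ blocked

-x: clear; -y: blocked by shelf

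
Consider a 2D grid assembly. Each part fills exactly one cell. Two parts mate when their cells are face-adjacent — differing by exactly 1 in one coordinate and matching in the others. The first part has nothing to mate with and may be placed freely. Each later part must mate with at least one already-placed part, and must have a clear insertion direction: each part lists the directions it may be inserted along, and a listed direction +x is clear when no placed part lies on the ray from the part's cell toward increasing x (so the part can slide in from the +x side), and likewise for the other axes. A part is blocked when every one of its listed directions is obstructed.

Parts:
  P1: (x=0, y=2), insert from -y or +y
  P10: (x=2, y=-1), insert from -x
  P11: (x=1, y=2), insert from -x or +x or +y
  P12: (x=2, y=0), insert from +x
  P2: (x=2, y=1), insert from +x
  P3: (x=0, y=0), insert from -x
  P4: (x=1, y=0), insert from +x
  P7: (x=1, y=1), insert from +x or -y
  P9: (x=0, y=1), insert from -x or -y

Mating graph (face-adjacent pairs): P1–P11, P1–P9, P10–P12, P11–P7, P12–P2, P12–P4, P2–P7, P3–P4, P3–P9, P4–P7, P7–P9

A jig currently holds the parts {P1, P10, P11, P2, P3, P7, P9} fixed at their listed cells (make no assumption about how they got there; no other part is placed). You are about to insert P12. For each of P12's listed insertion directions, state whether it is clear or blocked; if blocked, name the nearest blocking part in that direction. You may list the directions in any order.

+x: clear

+x: ray from P12(2, 0) has no placed part ⇒ clear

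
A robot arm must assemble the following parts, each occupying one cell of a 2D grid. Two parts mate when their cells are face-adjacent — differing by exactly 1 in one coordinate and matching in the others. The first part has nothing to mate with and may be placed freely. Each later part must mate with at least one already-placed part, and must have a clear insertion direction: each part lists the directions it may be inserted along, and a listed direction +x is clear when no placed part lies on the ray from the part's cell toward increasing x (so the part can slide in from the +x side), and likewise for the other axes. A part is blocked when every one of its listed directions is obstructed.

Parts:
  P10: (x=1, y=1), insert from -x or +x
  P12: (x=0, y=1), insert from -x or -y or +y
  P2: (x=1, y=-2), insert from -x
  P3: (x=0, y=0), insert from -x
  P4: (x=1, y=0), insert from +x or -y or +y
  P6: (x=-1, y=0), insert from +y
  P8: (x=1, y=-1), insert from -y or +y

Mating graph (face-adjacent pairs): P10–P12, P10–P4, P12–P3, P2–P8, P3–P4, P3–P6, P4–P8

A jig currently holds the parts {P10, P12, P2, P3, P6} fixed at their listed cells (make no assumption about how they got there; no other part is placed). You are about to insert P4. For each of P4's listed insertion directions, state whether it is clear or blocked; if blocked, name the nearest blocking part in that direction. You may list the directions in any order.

+x: clear; +y: blocked by P10; -y: blocked by P2

+x: ray from P4(1, 0) has no placed part ⇒ clear
-y: nearest on ray is P2@(1, -2) ⇒ blocked
+y: nearest on ray is P10@(1, 1) ⇒ blocked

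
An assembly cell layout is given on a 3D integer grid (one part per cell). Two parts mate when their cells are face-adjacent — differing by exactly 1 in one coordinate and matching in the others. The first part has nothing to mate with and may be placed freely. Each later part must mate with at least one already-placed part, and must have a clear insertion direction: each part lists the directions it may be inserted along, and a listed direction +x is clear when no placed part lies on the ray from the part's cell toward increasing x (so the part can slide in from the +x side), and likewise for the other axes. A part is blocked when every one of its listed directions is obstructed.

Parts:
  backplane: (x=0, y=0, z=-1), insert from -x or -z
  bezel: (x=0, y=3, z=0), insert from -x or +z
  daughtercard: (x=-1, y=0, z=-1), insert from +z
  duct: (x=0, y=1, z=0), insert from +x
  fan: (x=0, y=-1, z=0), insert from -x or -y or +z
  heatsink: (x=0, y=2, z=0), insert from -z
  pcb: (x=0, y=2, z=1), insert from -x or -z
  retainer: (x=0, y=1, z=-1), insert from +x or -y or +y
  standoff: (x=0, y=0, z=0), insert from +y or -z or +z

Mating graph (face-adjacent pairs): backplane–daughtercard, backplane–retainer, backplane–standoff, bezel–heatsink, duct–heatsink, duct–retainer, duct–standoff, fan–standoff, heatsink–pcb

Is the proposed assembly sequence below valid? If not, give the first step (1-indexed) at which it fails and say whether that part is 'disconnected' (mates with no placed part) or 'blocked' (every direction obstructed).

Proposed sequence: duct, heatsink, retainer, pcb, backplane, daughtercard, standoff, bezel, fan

1. duct@(0, 1, 0) [+x clear] — {duct}
2. heatsink@(0, 2, 0) [-z clear] — {duct, heatsink}
3. retainer@(0, 1, -1) [+x clear] — {duct, heatsink, retainer}
4. pcb@(0, 2, 1) [-x clear] — {duct, heatsink, pcb, retainer}
5. backplane@(0, 0, -1) [-x clear] — {backplane, duct, heatsink, pcb, retainer}
6. daughtercard@(-1, 0, -1) [+z clear] — {backplane, daughtercard, duct, heatsink, pcb, retainer}
7. standoff@(0, 0, 0) [+z clear] — {backplane, daughtercard, duct, heatsink, pcb, retainer, standoff}
8. bezel@(0, 3, 0) [-x clear] — {backplane, bezel, daughtercard, duct, heatsink, pcb, retainer, standoff}
9. fan@(0, -1, 0) [-x clear] — {backplane, bezel, daughtercard, duct, fan, heatsink, pcb, retainer, standoff}

Valid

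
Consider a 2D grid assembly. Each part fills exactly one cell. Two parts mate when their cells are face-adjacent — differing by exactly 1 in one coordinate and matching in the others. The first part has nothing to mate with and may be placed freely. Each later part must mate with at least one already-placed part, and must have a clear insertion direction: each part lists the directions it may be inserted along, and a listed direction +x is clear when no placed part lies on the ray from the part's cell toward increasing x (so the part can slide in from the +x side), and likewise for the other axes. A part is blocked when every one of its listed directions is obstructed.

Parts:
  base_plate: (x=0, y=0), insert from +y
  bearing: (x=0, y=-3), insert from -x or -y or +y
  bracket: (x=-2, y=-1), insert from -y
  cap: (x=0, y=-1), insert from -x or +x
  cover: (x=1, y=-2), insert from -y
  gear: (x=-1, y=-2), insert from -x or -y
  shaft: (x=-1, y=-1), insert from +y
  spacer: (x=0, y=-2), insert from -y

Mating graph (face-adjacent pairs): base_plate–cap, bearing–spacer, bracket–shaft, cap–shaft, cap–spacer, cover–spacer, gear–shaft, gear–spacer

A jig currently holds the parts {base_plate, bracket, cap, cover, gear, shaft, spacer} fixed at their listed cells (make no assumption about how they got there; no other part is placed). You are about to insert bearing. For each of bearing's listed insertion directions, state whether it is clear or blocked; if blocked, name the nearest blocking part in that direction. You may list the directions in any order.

+y: blocked by spacer; -x: clear; -y: clear

-x: ray from bearing(0, -3) has no placed part ⇒ clear
-y: ray from bearing(0, -3) has no placed part ⇒ clear
+y: nearest on ray is spacer@(0, -2) ⇒ blocked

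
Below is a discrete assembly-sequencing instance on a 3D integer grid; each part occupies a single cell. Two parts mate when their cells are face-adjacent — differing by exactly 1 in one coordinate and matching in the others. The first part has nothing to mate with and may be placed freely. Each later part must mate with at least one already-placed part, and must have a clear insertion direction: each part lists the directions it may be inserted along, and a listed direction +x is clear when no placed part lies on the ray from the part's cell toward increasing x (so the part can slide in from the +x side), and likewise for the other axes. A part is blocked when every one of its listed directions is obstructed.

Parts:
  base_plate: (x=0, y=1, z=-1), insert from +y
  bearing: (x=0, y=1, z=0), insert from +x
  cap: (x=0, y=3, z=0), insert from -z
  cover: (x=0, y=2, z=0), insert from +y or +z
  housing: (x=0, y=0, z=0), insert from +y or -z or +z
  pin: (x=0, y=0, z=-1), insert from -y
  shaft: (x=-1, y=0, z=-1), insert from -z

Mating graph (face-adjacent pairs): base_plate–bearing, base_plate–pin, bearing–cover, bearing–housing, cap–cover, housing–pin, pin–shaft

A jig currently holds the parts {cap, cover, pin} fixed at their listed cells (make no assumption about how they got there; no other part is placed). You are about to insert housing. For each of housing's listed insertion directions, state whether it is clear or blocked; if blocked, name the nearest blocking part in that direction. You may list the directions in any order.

+y: nearest on ray is cover@(0, 2, 0) ⇒ blocked
-z: nearest on ray is pin@(0, 0, -1) ⇒ blocked
+z: ray from housing(0, 0, 0) has no placed part ⇒ clear

+y: blocked by cover; +z: clear; -z: blocked by pin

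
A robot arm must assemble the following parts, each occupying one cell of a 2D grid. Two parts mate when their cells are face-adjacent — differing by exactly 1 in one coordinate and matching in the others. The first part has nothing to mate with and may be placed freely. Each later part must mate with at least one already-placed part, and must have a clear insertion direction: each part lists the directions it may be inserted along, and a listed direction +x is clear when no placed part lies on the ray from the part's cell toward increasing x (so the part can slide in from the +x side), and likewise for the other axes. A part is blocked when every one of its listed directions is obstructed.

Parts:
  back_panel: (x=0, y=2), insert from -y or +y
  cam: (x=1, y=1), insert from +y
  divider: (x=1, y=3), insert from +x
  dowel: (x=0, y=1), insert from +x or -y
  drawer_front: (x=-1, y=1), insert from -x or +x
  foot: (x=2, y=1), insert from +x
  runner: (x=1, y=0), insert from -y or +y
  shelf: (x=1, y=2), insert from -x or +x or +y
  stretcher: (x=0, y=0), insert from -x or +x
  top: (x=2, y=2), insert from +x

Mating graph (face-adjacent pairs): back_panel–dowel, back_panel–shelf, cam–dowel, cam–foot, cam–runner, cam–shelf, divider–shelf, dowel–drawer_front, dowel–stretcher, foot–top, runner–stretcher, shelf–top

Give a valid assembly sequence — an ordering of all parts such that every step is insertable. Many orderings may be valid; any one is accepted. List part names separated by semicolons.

1. top@(2, 2) [+x clear] — {top}
2. foot@(2, 1) [+x clear] — {foot, top}
3. cam@(1, 1) [+y clear] — {cam, foot, top}
4. shelf@(1, 2) [-x clear] — {cam, foot, shelf, top}
5. divider@(1, 3) [+x clear] — {cam, divider, foot, shelf, top}
6. dowel@(0, 1) [-y clear] — {cam, divider, dowel, foot, shelf, top}
7. runner@(1, 0) [-y clear] — {cam, divider, dowel, foot, runner, shelf, top}
8. back_panel@(0, 2) [+y clear] — {back_panel, cam, divider, dowel, foot, runner, shelf, top}
9. stretcher@(0, 0) [-x clear] — {back_panel, cam, divider, dowel, foot, runner, shelf, stretcher, top}
10. drawer_front@(-1, 1) [-x clear] — {back_panel, cam, divider, dowel, drawer_front, foot, runner, shelf, stretcher, top}

top; foot; cam; shelf; divider; dowel; runner; back_panel; stretcher; drawer_front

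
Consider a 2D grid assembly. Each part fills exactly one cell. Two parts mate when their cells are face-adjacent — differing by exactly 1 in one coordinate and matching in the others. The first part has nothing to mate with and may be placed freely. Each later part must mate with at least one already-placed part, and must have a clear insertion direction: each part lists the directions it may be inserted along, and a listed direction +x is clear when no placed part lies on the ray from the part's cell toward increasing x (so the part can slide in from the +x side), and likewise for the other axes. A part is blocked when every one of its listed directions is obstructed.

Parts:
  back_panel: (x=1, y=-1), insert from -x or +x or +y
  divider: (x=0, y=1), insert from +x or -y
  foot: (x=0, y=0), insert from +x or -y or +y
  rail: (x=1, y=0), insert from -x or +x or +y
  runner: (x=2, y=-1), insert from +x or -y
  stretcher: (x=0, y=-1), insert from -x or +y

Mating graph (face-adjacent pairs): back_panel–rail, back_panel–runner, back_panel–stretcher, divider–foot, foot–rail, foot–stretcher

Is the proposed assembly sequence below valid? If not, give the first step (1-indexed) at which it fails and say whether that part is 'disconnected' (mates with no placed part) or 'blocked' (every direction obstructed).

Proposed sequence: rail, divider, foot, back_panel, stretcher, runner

Invalid at step 2 (disconnected)

1. rail@(1, 0) [-x clear] — {rail}
2. divider@(0, 1) — no placed neighbour ⇒ disconnected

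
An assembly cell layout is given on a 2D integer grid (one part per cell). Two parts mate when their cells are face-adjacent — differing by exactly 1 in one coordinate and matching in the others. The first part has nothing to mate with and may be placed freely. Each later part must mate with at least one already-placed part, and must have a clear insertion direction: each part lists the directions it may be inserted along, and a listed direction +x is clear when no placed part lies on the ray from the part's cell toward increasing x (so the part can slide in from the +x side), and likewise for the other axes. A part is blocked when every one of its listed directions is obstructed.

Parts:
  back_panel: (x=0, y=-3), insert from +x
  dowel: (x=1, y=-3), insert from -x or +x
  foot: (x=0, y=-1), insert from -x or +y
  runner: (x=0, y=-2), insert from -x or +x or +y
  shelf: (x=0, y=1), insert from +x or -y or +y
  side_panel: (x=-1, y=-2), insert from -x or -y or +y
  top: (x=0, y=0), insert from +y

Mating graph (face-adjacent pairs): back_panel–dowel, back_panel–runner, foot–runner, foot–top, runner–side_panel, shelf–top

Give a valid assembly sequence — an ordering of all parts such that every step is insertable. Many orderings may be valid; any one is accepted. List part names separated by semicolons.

side_panel; runner; foot; top; shelf; back_panel; dowel

1. side_panel@(-1, -2) [-x clear] — {side_panel}
2. runner@(0, -2) [+x clear] — {runner, side_panel}
3. foot@(0, -1) [-x clear] — {foot, runner, side_panel}
4. top@(0, 0) [+y clear] — {foot, runner, side_panel, top}
5. shelf@(0, 1) [+x clear] — {foot, runner, shelf, side_panel, top}
6. back_panel@(0, -3) [+x clear] — {back_panel, foot, runner, shelf, side_panel, top}
7. dowel@(1, -3) [+x clear] — {back_panel, dowel, foot, runner, shelf, side_panel, top}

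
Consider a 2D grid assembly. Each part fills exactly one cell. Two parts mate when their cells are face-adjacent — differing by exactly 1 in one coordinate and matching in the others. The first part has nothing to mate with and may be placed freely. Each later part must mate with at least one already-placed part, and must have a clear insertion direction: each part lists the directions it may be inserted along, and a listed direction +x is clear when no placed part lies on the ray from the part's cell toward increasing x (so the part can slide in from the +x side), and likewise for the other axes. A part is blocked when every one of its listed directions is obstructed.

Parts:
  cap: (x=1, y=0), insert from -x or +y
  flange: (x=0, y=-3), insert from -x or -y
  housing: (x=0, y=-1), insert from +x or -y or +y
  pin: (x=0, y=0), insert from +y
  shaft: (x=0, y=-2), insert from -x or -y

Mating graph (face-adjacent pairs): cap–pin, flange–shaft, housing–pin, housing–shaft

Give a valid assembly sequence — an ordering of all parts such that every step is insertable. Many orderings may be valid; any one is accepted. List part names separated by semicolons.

cap; pin; housing; shaft; flange

1. cap@(1, 0) [-x clear] — {cap}
2. pin@(0, 0) [+y clear] — {cap, pin}
3. housing@(0, -1) [+x clear] — {cap, housing, pin}
4. shaft@(0, -2) [-x clear] — {cap, housing, pin, shaft}
5. flange@(0, -3) [-x clear] — {cap, flange, housing, pin, shaft}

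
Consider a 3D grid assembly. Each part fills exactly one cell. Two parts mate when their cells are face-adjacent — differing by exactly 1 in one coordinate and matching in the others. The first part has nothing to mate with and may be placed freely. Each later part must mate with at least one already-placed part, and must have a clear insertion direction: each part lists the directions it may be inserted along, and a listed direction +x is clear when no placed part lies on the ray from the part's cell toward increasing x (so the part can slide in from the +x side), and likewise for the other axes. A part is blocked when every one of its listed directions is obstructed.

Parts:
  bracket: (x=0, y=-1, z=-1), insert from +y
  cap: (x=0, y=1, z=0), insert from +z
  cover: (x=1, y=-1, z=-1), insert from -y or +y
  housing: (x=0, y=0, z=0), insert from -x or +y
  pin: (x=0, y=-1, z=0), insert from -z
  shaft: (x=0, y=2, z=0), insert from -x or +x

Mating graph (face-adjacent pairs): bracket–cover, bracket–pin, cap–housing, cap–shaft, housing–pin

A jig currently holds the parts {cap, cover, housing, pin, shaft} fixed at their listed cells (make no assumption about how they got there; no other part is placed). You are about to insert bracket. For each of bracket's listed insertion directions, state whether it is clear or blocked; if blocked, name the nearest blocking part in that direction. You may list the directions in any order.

+y: ray from bracket(0, -1, -1) has no placed part ⇒ clear

+y: clear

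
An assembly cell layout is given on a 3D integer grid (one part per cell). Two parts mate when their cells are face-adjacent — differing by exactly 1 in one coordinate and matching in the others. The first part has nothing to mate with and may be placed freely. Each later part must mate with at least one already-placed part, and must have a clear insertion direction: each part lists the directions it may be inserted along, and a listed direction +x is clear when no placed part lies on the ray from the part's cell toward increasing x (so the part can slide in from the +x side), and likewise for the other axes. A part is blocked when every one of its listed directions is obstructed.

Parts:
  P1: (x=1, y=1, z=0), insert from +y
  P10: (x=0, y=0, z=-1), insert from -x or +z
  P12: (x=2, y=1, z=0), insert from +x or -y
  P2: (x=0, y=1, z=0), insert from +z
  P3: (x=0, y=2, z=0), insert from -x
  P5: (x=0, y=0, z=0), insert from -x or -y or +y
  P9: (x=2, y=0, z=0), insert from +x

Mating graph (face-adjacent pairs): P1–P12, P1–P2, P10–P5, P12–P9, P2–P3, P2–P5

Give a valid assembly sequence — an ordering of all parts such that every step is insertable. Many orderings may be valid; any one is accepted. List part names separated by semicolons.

P1; P12; P2; P3; P9; P5; P10

1. P1@(1, 1, 0) [+y clear] — {P1}
2. P12@(2, 1, 0) [+x clear] — {P1, P12}
3. P2@(0, 1, 0) [+z clear] — {P1, P12, P2}
4. P3@(0, 2, 0) [-x clear] — {P1, P12, P2, P3}
5. P9@(2, 0, 0) [+x clear] — {P1, P12, P2, P3, P9}
6. P5@(0, 0, 0) [-x clear] — {P1, P12, P2, P3, P5, P9}
7. P10@(0, 0, -1) [-x clear] — {P1, P10, P12, P2, P3, P5, P9}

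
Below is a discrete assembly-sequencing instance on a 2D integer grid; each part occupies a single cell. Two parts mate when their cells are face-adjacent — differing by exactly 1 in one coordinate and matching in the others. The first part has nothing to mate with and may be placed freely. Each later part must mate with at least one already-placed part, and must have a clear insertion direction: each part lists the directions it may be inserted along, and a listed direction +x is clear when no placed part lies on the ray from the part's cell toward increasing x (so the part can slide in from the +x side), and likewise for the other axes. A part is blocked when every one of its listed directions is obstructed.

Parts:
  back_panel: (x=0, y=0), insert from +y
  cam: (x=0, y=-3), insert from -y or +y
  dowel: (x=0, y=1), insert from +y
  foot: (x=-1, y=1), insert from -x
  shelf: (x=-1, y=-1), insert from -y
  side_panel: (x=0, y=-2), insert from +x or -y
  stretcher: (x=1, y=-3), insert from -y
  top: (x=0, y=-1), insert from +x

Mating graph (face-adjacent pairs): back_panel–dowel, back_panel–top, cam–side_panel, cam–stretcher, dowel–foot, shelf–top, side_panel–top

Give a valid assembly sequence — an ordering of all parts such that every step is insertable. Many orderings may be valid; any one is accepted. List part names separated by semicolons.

1. back_panel@(0, 0) [+y clear] — {back_panel}
2. top@(0, -1) [+x clear] — {back_panel, top}
3. shelf@(-1, -1) [-y clear] — {back_panel, shelf, top}
4. side_panel@(0, -2) [+x clear] — {back_panel, shelf, side_panel, top}
5. cam@(0, -3) [-y clear] — {back_panel, cam, shelf, side_panel, top}
6. stretcher@(1, -3) [-y clear] — {back_panel, cam, shelf, side_panel, stretcher, top}
7. dowel@(0, 1) [+y clear] — {back_panel, cam, dowel, shelf, side_panel, stretcher, top}
8. foot@(-1, 1) [-x clear] — {back_panel, cam, dowel, foot, shelf, side_panel, stretcher, top}

back_panel; top; shelf; side_panel; cam; stretcher; dowel; foot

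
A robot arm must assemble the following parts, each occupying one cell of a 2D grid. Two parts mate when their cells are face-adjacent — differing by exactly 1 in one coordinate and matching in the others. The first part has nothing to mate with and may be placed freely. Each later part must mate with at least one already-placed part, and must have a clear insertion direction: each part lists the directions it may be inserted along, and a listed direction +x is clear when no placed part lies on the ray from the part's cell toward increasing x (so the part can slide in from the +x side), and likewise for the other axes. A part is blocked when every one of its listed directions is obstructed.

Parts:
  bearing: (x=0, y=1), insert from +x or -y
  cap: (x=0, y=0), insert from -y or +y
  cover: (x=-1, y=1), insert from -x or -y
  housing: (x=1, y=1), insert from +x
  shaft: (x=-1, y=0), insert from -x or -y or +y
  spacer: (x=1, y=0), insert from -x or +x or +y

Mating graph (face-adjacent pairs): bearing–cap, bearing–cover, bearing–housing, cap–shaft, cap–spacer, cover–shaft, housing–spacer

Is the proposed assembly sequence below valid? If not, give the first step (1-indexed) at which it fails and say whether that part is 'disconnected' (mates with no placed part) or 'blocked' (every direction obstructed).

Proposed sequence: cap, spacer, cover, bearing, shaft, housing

1. cap@(0, 0) [-y clear] — {cap}
2. spacer@(1, 0) [+x clear] — {cap, spacer}
3. cover@(-1, 1) — no placed neighbour ⇒ disconnected

Invalid at step 3 (disconnected)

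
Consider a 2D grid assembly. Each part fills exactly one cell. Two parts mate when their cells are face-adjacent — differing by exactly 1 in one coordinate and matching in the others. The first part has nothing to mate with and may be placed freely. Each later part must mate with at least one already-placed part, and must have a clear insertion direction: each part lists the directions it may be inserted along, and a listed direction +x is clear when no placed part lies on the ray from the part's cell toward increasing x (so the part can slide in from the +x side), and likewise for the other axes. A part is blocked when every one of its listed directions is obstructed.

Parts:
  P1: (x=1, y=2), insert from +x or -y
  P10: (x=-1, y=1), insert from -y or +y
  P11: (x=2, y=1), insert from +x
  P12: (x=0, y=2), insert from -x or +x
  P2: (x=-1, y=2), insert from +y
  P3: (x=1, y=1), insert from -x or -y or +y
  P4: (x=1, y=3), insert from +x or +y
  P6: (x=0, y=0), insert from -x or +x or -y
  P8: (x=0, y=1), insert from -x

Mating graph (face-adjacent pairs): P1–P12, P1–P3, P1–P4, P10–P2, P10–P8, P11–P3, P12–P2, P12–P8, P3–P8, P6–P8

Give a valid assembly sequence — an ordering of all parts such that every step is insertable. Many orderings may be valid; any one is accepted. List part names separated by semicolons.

P3; P1; P4; P8; P6; P10; P11; P12; P2

1. P3@(1, 1) [-x clear] — {P3}
2. P1@(1, 2) [+x clear] — {P1, P3}
3. P4@(1, 3) [+x clear] — {P1, P3, P4}
4. P8@(0, 1) [-x clear] — {P1, P3, P4, P8}
5. P6@(0, 0) [-x clear] — {P1, P3, P4, P6, P8}
6. P10@(-1, 1) [-y clear] — {P1, P10, P3, P4, P6, P8}
7. P11@(2, 1) [+x clear] — {P1, P10, P11, P3, P4, P6, P8}
8. P12@(0, 2) [-x clear] — {P1, P10, P11, P12, P3, P4, P6, P8}
9. P2@(-1, 2) [+y clear] — {P1, P10, P11, P12, P2, P3, P4, P6, P8}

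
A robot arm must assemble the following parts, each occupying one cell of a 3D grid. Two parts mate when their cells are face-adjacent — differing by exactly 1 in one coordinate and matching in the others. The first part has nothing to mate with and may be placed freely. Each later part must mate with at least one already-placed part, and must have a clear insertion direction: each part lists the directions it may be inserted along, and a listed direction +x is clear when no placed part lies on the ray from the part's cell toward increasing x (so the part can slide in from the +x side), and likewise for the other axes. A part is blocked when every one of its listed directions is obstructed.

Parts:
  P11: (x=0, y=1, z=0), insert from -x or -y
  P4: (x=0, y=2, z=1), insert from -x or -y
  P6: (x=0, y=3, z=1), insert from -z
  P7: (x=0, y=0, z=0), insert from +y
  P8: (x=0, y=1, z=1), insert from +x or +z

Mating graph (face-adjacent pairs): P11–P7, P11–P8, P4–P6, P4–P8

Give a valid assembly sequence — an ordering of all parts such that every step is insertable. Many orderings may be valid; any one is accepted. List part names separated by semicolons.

1. P7@(0, 0, 0) [+y clear] — {P7}
2. P11@(0, 1, 0) [-x clear] — {P11, P7}
3. P8@(0, 1, 1) [+x clear] — {P11, P7, P8}
4. P4@(0, 2, 1) [-x clear] — {P11, P4, P7, P8}
5. P6@(0, 3, 1) [-z clear] — {P11, P4, P6, P7, P8}

P7; P11; P8; P4; P6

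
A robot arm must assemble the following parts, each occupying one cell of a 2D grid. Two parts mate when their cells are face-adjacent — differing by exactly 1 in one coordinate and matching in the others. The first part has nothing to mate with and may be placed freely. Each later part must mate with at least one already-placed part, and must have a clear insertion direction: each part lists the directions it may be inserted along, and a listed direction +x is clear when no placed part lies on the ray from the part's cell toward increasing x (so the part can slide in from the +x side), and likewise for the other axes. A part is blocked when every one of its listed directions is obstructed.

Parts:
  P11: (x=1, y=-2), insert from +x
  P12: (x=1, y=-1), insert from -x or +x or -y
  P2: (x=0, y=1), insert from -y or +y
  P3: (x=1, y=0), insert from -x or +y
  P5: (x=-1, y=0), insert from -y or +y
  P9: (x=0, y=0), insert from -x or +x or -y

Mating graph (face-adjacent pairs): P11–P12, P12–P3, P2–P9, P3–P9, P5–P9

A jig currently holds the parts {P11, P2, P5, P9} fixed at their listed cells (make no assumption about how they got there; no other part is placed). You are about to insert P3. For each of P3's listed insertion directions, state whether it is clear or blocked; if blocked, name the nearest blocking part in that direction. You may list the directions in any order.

-x: nearest on ray is P9@(0, 0) ⇒ blocked
+y: ray from P3(1, 0) has no placed part ⇒ clear

+y: clear; -x: blocked by P9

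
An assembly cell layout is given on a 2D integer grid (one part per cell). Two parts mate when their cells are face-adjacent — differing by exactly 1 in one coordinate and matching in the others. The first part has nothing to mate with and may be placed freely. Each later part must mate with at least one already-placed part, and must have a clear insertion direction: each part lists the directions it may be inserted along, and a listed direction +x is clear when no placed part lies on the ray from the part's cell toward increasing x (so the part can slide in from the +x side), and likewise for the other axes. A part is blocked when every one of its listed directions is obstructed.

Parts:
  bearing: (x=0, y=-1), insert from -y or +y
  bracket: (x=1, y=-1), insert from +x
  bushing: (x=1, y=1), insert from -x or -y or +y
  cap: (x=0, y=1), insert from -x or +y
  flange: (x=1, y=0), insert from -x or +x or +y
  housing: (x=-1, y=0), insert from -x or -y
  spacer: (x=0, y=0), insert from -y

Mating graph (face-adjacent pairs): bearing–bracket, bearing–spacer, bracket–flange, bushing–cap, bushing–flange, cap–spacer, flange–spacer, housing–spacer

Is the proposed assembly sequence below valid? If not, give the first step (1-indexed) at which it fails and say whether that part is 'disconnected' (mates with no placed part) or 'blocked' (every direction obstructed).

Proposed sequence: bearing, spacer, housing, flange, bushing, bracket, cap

1. bearing@(0, -1) [-y clear] — {bearing}
2. spacer@(0, 0) — -y all obstructed ⇒ blocked

Invalid at step 2 (blocked)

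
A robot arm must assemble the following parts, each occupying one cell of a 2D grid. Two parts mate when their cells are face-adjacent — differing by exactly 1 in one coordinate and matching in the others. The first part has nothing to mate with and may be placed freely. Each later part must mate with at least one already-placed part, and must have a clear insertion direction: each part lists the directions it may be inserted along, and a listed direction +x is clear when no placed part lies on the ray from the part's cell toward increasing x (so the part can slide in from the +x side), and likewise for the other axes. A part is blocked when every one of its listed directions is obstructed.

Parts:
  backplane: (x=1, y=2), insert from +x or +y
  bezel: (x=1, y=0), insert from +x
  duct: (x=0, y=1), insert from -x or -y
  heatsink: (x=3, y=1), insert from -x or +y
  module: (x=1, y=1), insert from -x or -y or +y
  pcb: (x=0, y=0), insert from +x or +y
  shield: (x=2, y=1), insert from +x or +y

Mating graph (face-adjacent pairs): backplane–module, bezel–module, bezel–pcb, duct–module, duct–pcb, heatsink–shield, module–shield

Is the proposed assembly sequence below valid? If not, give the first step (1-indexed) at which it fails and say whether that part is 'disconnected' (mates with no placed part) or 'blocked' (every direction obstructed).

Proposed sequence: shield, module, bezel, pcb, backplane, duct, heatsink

1. shield@(2, 1) [+x clear] — {shield}
2. module@(1, 1) [-x clear] — {module, shield}
3. bezel@(1, 0) [+x clear] — {bezel, module, shield}
4. pcb@(0, 0) [+y clear] — {bezel, module, pcb, shield}
5. backplane@(1, 2) [+x clear] — {backplane, bezel, module, pcb, shield}
6. duct@(0, 1) [-x clear] — {backplane, bezel, duct, module, pcb, shield}
7. heatsink@(3, 1) [+y clear] — {backplane, bezel, duct, heatsink, module, pcb, shield}

Valid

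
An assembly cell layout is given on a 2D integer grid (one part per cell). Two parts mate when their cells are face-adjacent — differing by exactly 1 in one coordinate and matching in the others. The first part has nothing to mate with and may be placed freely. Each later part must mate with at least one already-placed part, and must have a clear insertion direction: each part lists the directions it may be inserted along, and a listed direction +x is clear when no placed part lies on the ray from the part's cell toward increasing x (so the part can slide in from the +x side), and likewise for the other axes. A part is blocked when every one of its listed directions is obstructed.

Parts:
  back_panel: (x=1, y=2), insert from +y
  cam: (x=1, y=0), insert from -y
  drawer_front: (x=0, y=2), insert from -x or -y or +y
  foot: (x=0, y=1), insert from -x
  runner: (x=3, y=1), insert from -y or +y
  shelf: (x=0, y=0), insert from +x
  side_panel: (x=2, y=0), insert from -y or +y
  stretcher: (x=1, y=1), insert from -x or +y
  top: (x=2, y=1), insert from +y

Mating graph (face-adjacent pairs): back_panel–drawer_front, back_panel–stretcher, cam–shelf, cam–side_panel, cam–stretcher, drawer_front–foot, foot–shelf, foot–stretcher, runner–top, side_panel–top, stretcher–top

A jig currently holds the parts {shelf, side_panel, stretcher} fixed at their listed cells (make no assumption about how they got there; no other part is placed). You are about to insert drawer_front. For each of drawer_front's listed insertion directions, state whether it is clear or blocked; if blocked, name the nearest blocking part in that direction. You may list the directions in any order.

+y: clear; -x: clear; -y: blocked by shelf

-x: ray from drawer_front(0, 2) has no placed part ⇒ clear
-y: nearest on ray is shelf@(0, 0) ⇒ blocked
+y: ray from drawer_front(0, 2) has no placed part ⇒ clear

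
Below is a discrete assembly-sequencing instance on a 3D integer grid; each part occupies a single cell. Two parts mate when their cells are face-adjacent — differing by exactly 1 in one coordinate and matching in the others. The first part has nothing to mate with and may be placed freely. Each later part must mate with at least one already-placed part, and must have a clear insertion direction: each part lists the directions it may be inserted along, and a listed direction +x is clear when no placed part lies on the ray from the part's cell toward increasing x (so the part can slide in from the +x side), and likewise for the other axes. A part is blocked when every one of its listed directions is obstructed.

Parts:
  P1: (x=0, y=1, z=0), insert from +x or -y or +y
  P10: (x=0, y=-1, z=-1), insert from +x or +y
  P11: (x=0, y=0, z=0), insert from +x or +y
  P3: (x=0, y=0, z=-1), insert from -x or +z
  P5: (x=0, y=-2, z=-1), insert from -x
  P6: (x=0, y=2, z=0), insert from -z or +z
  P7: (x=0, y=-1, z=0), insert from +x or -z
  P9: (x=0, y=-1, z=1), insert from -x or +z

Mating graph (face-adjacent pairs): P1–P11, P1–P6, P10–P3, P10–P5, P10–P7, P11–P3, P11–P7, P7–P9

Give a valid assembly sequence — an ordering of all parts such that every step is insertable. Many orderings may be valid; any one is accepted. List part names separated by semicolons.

P3; P11; P7; P1; P10; P5; P6; P9

1. P3@(0, 0, -1) [-x clear] — {P3}
2. P11@(0, 0, 0) [+x clear] — {P11, P3}
3. P7@(0, -1, 0) [+x clear] — {P11, P3, P7}
4. P1@(0, 1, 0) [+x clear] — {P1, P11, P3, P7}
5. P10@(0, -1, -1) [+x clear] — {P1, P10, P11, P3, P7}
6. P5@(0, -2, -1) [-x clear] — {P1, P10, P11, P3, P5, P7}
7. P6@(0, 2, 0) [-z clear] — {P1, P10, P11, P3, P5, P6, P7}
8. P9@(0, -1, 1) [-x clear] — {P1, P10, P11, P3, P5, P6, P7, P9}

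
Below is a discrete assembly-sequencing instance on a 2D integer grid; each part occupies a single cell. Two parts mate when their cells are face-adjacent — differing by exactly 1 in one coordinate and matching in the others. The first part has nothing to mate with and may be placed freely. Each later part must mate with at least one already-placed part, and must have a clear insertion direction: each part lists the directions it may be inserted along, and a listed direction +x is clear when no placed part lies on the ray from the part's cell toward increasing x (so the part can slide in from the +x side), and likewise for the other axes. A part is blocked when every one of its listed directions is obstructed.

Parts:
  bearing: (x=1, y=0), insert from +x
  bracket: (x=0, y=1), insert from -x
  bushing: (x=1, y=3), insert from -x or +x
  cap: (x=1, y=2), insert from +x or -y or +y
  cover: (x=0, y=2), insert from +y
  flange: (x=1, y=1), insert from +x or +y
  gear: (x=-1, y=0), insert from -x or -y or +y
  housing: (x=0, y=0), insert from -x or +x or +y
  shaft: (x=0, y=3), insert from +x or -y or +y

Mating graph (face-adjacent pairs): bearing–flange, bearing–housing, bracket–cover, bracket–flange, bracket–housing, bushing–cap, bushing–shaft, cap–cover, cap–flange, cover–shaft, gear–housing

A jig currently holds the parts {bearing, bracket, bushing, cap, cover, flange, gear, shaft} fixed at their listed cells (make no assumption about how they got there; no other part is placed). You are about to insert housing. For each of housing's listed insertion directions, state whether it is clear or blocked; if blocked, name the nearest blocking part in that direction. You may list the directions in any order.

-x: nearest on ray is gear@(-1, 0) ⇒ blocked
+x: nearest on ray is bearing@(1, 0) ⇒ blocked
+y: nearest on ray is bracket@(0, 1) ⇒ blocked

+x: blocked by bearing; +y: blocked by bracket; -x: blocked by gear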